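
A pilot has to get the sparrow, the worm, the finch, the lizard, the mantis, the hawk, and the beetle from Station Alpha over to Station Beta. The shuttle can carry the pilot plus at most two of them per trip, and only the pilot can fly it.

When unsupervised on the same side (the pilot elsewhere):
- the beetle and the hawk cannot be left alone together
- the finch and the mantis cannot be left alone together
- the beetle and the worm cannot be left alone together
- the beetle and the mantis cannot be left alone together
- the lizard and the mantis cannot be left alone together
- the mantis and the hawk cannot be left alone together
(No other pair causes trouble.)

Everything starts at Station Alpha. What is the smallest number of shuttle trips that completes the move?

Counting alone: the pilot can take at most 2 across per trip to Station Beta, so moving all 7 needs at least 4 loaded trips out, with a return between consecutive ones — at least 7 crossings.
The safety rule pushes this higher. Following every safe sequence of crossings, the most of the 7 that can be at Station Beta as the shuttle arrives there on crossings 7, 9 is 5, 6 respectively — never all 7.
So no plan with fewer than 11 crossings exists, and this one achieves 11:
1. Pilot goes to Station Beta with the beetle and the mantis.
2. Pilot goes back to Station Alpha with the mantis.
3. Pilot goes to Station Beta with the mantis and the sparrow.
4. Pilot goes back to Station Alpha with the mantis.
5. Pilot goes to Station Beta with the mantis and the worm.
6. Pilot goes back to Station Alpha with the beetle.
7. Pilot goes to Station Beta with the finch and the hawk.
8. Pilot goes back to Station Alpha with the mantis.
9. Pilot goes to Station Beta with the lizard and the mantis.
10. Pilot goes back to Station Alpha with the mantis.
11. Pilot goes to Station Beta with the beetle and the mantis.

11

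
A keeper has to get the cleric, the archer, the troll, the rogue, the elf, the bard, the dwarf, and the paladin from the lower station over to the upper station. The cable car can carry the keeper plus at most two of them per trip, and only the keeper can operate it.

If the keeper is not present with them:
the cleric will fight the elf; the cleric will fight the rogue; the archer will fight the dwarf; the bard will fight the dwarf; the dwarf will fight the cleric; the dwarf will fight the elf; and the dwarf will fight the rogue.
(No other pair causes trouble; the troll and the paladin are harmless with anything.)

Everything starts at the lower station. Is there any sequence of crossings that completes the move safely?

1. Keeper goes to the upper station with the cleric and the dwarf.
2. Keeper goes back to the lower station with the cleric.
3. Keeper goes to the upper station with the archer and the cleric.
4. Keeper goes back to the lower station with the dwarf.
5. Keeper goes to the upper station with the dwarf and the troll.
6. Keeper goes back to the lower station with the dwarf.
7. Keeper goes to the upper station with the bard and the dwarf.
8. Keeper goes back to the lower station with the dwarf.
9. Keeper goes to the upper station with the elf and the rogue.
10. Keeper goes back to the lower station with the cleric.
11. Keeper goes to the upper station with the cleric and the paladin.
12. Keeper goes back to the lower station with the cleric.
13. Keeper goes to the upper station with the cleric and the dwarf.

Yes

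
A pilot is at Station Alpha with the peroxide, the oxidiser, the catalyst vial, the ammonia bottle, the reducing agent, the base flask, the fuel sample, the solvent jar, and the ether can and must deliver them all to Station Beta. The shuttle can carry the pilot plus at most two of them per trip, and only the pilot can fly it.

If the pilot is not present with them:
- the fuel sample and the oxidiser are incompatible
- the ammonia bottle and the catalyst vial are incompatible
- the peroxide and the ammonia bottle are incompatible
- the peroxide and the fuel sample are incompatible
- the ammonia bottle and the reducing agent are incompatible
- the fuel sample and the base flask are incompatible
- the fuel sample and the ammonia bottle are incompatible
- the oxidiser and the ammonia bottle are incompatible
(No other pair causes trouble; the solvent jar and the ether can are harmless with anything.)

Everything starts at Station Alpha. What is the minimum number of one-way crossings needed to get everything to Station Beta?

15

Counting alone: the pilot can take at most 2 across per trip to Station Beta, so moving all 9 needs at least 5 loaded trips out, with a return between consecutive ones — at least 9 crossings.
The safety rule pushes this higher. Following every safe sequence of crossings, the most of the 9 that can be at Station Beta as the shuttle arrives there on crossings 9, 11, 13 is 6, 7, 8 respectively — never all 9.
So no plan with fewer than 15 crossings exists, and this one achieves 15:
1. Pilot goes to Station Beta with the ammonia bottle and the fuel sample.
2. Pilot goes back to Station Alpha with the ammonia bottle.
3. Pilot goes to Station Beta with the ammonia bottle and the catalyst vial.
4. Pilot goes back to Station Alpha with the ammonia bottle.
5. Pilot goes to Station Beta with the ammonia bottle and the reducing agent.
6. Pilot goes back to Station Alpha with the ammonia bottle.
7. Pilot goes to Station Beta with the oxidiser and the peroxide.
8. Pilot goes back to Station Alpha with the fuel sample.
9. Pilot goes to Station Beta with the ammonia bottle and the base flask.
10. Pilot goes back to Station Alpha with the ammonia bottle.
11. Pilot goes to Station Beta with the ammonia bottle and the solvent jar.
12. Pilot goes back to Station Alpha with the ammonia bottle.
13. Pilot goes to Station Beta with the ammonia bottle and the ether can.
14. Pilot goes back to Station Alpha with the ammonia bottle.
15. Pilot goes to Station Beta with the ammonia bottle and the fuel sample.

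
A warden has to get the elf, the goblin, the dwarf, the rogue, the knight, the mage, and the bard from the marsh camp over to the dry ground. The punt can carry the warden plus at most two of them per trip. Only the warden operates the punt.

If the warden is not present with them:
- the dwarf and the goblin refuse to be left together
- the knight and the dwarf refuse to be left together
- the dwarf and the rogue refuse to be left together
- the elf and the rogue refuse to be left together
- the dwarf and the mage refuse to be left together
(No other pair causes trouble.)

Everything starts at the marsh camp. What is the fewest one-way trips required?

9

Counting alone: the warden can take at most 2 across per trip to the dry ground, so moving all 7 needs at least 4 loaded trips out, with a return between consecutive ones — at least 7 crossings.
The safety rule pushes this higher. Following every safe sequence of crossings, the most of the 7 that can be at the dry ground as the punt arrives there on crossing 7 is 6 — never all 7.
So no plan with fewer than 9 crossings exists, and this one achieves 9:
1. Warden goes to the dry ground with the dwarf and the elf.  [the marsh camp: the bard, the goblin, the knight, the mage, the rogue | the dry ground: the dwarf, the elf]
2. Warden goes back to the marsh camp alone.  [the marsh camp: the bard, the goblin, the knight, the mage, the rogue | the dry ground: the dwarf, the elf]
3. Warden goes to the dry ground with the bard.  [the marsh camp: the goblin, the knight, the mage, the rogue | the dry ground: the bard, the dwarf, the elf]
4. Warden goes back to the marsh camp alone.  [the marsh camp: the goblin, the knight, the mage, the rogue | the dry ground: the bard, the dwarf, the elf]
5. Warden goes to the dry ground with the goblin and the rogue.  [the marsh camp: the knight, the mage | the dry ground: the bard, the dwarf, the elf, the goblin, the rogue]
6. Warden goes back to the marsh camp with the dwarf and the elf.  [the marsh camp: the dwarf, the elf, the knight, the mage | the dry ground: the bard, the goblin, the rogue]
7. Warden goes to the dry ground with the knight and the mage.  [the marsh camp: the dwarf, the elf | the dry ground: the bard, the goblin, the knight, the mage, the rogue]
8. Warden goes back to the marsh camp alone.  [the marsh camp: the dwarf, the elf | the dry ground: the bard, the goblin, the knight, the mage, the rogue]
9. Warden goes to the dry ground with the dwarf and the elf.  [the marsh camp: — | the dry ground: the bard, the dwarf, the elf, the goblin, the knight, the mage, the rogue]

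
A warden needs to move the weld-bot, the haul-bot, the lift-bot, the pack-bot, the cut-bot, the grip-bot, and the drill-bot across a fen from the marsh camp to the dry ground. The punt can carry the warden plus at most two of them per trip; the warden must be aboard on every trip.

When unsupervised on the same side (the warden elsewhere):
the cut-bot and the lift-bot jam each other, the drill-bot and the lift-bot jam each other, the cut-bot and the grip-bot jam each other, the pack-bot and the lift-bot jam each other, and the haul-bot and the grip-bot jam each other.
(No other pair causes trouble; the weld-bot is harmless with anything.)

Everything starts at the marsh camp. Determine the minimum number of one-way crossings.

Counting alone: the warden can take at most 2 across per trip to the dry ground, so moving all 7 needs at least 4 loaded trips out, with a return between consecutive ones — at least 7 crossings.
The safety rule pushes this higher. Following every safe sequence of crossings, the most of the 7 that can be at the dry ground as the punt arrives there on crossing 7 is 6 — never all 7.
So no plan with fewer than 9 crossings exists, and this one achieves 9:
1. Warden goes to the dry ground with the grip-bot and the lift-bot.  [the marsh camp: the cut-bot, the drill-bot, the haul-bot, the pack-bot, the weld-bot | the dry ground: the grip-bot, the lift-bot]
2. Warden goes back to the marsh camp alone.  [the marsh camp: the cut-bot, the drill-bot, the haul-bot, the pack-bot, the weld-bot | the dry ground: the grip-bot, the lift-bot]
3. Warden goes to the dry ground with the weld-bot.  [the marsh camp: the cut-bot, the drill-bot, the haul-bot, the pack-bot | the dry ground: the grip-bot, the lift-bot, the weld-bot]
4. Warden goes back to the marsh camp alone.  [the marsh camp: the cut-bot, the drill-bot, the haul-bot, the pack-bot | the dry ground: the grip-bot, the lift-bot, the weld-bot]
5. Warden goes to the dry ground with the haul-bot and the pack-bot.  [the marsh camp: the cut-bot, the drill-bot | the dry ground: the grip-bot, the haul-bot, the lift-bot, the pack-bot, the weld-bot]
6. Warden goes back to the marsh camp with the grip-bot and the lift-bot.  [the marsh camp: the cut-bot, the drill-bot, the grip-bot, the lift-bot | the dry ground: the haul-bot, the pack-bot, the weld-bot]
7. Warden goes to the dry ground with the cut-bot and the drill-bot.  [the marsh camp: the grip-bot, the lift-bot | the dry ground: the cut-bot, the drill-bot, the haul-bot, the pack-bot, the weld-bot]
8. Warden goes back to the marsh camp alone.  [the marsh camp: the grip-bot, the lift-bot | the dry ground: the cut-bot, the drill-bot, the haul-bot, the pack-bot, the weld-bot]
9. Warden goes to the dry ground with the grip-bot and the lift-bot.  [the marsh camp: — | the dry ground: the cut-bot, the drill-bot, the grip-bot, the haul-bot, the lift-bot, the pack-bot, the weld-bot]

9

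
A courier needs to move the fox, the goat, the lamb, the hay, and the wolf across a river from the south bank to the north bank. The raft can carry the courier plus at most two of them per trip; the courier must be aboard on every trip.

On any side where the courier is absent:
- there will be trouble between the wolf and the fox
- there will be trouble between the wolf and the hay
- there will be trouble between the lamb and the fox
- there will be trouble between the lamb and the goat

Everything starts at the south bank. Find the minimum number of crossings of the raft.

7

Counting alone: the courier can take at most 2 across per trip to the north bank, so moving all 5 needs at least 3 loaded trips out, with a return between consecutive ones — at least 5 crossings.
The safety rule pushes this higher. Following every safe sequence of crossings, the most of the 5 that can be at the north bank as the raft arrives there on crossing 5 is 4 — never all 5.
So no plan with fewer than 7 crossings exists, and this one achieves 7:
1. Courier goes to the north bank with the lamb and the wolf.
2. Courier goes back to the south bank alone.
3. Courier goes to the north bank with the fox.
4. Courier goes back to the south bank with the lamb and the wolf.
5. Courier goes to the north bank with the goat and the hay.
6. Courier goes back to the south bank alone.
7. Courier goes to the north bank with the lamb and the wolf.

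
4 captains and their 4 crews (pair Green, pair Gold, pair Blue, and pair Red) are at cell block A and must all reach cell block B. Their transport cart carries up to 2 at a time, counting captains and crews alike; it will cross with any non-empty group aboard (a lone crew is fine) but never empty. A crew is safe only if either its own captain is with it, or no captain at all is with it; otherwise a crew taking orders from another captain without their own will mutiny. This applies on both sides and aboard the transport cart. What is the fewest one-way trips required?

impossible

Following every safe sequence of crossings from the start, the most of the 8 that can be at cell block B as the transport cart arrives there on crossings 1, 3, 5 is 2, 3, 4 respectively; the best ever achieved is 4 of 8.
From crossing 7 on, no configuration arises that was not already reachable earlier: only 44 distinct safe configurations (who is on which side, and where the transport cart is) can ever be reached, none of them has everyone across, and every continuation just revisits them. So no valid plan exists.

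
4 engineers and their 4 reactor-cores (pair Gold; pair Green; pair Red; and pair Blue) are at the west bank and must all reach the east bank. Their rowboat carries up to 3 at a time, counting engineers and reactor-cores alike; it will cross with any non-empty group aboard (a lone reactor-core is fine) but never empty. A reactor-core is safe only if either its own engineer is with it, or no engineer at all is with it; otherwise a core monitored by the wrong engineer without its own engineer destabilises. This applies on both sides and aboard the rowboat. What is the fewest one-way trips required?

9

Counting alone: each trip to the east bank takes at most 3 across and each return brings at least 1 back, so after t trips out (and t−1 returns) at most 3t − (t−1) of the 8 are across; that first reaches 8 at t = 4, so at least 7 crossings are needed.
The safety rule pushes this higher. Following every safe sequence of crossings, the most of the 8 that can be at the east bank as the rowboat arrives there on crossing 7 is 7 — never all 8.
So no plan with fewer than 9 crossings exists, and this one achieves 9:
1. engineer Gold and reactor-core Gold cross → the east bank.
2. engineer Gold crosses ← the west bank.
3. engineer Gold, engineer Green, and reactor-core Green cross → the east bank.
4. engineer Gold and reactor-core Gold cross ← the west bank.
5. engineer Blue, engineer Gold, and engineer Red cross → the east bank.
6. reactor-core Green crosses ← the west bank.
7. reactor-core Gold and reactor-core Green cross → the east bank.
8. reactor-core Gold crosses ← the west bank.
9. reactor-core Blue, reactor-core Gold, and reactor-core Red cross → the east bank.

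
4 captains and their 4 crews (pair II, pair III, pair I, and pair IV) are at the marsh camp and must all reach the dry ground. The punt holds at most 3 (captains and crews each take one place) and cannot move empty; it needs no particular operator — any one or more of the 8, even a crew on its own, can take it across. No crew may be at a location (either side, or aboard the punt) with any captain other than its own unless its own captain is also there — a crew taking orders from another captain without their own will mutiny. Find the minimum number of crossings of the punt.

9

Counting alone: each trip to the dry ground takes at most 3 across and each return brings at least 1 back, so after t trips out (and t−1 returns) at most 3t − (t−1) of the 8 are across; that first reaches 8 at t = 4, so at least 7 crossings are needed.
The safety rule pushes this higher. Following every safe sequence of crossings, the most of the 8 that can be at the dry ground as the punt arrives there on crossing 7 is 7 — never all 8.
So no plan with fewer than 9 crossings exists, and this one achieves 9:
1. captain II and crew II cross → the dry ground.
2. captain II crosses ← the marsh camp.
3. captain II, captain III, and crew III cross → the dry ground.
4. captain II and crew II cross ← the marsh camp.
5. captain I, captain II, and captain IV cross → the dry ground.
6. crew III crosses ← the marsh camp.
7. crew II and crew III cross → the dry ground.
8. crew II crosses ← the marsh camp.
9. crew I, crew II, and crew IV cross → the dry ground.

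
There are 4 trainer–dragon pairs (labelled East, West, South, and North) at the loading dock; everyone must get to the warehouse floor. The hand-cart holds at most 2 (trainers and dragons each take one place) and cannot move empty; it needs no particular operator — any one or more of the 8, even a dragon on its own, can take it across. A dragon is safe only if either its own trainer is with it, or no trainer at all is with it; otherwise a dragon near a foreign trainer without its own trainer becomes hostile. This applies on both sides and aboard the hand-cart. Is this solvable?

Following every safe sequence of crossings from the start, the most of the 8 that can be at the warehouse floor as the hand-cart arrives there on crossings 1, 3, 5 is 2, 3, 4 respectively; the best ever achieved is 4 of 8.
From crossing 7 on, no configuration arises that was not already reachable earlier: only 44 distinct safe configurations (who is on which side, and where the hand-cart is) can ever be reached, none of them has everyone across, and every continuation just revisits them. So no valid plan exists.

No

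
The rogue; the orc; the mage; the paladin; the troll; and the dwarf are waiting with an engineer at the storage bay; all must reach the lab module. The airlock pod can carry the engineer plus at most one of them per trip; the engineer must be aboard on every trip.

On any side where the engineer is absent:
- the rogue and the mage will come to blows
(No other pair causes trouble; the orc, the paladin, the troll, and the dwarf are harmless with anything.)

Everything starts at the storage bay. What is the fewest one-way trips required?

11

Counting alone: the engineer can take at most 1 across per trip to the lab module, so moving all 6 needs at least 6 loaded trips out, with a return between consecutive ones — at least 11 crossings.
The plan below uses exactly 11 crossings, so it is optimal:
1. Engineer goes to the lab module with the rogue.  [the storage bay: the dwarf, the mage, the orc, the paladin, the troll | the lab module: the rogue]
2. Engineer goes back to the storage bay alone.  [the storage bay: the dwarf, the mage, the orc, the paladin, the troll | the lab module: the rogue]
3. Engineer goes to the lab module with the orc.  [the storage bay: the dwarf, the mage, the paladin, the troll | the lab module: the orc, the rogue]
4. Engineer goes back to the storage bay alone.  [the storage bay: the dwarf, the mage, the paladin, the troll | the lab module: the orc, the rogue]
5. Engineer goes to the lab module with the paladin.  [the storage bay: the dwarf, the mage, the troll | the lab module: the orc, the paladin, the rogue]
6. Engineer goes back to the storage bay alone.  [the storage bay: the dwarf, the mage, the troll | the lab module: the orc, the paladin, the rogue]
7. Engineer goes to the lab module with the troll.  [the storage bay: the dwarf, the mage | the lab module: the orc, the paladin, the rogue, the troll]
8. Engineer goes back to the storage bay alone.  [the storage bay: the dwarf, the mage | the lab module: the orc, the paladin, the rogue, the troll]
9. Engineer goes to the lab module with the dwarf.  [the storage bay: the mage | the lab module: the dwarf, the orc, the paladin, the rogue, the troll]
10. Engineer goes back to the storage bay alone.  [the storage bay: the mage | the lab module: the dwarf, the orc, the paladin, the rogue, the troll]
11. Engineer goes to the lab module with the mage.  [the storage bay: — | the lab module: the dwarf, the mage, the orc, the paladin, the rogue, the troll]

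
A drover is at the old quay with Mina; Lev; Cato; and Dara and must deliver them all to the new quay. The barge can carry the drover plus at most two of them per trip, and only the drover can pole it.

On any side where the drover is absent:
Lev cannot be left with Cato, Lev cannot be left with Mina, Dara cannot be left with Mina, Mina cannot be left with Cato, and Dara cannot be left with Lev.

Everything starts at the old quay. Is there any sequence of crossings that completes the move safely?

Yes

1. Drover goes to the new quay with Lev and Mina.  [the old quay: Cato, Dara | the new quay: Lev, Mina]
2. Drover goes back to the old quay with Mina.  [the old quay: Cato, Dara, Mina | the new quay: Lev]
3. Drover goes to the new quay with Cato and Dara.  [the old quay: Mina | the new quay: Cato, Dara, Lev]
4. Drover goes back to the old quay with Lev.  [the old quay: Lev, Mina | the new quay: Cato, Dara]
5. Drover goes to the new quay with Lev and Mina.  [the old quay: — | the new quay: Cato, Dara, Lev, Mina]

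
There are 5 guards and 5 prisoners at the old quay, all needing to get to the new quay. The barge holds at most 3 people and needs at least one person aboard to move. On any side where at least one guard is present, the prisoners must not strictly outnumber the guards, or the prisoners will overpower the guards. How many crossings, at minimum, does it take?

11

Counting alone: each trip to the new quay takes at most 3 across and each return brings at least 1 back, so after t trips out (and t−1 returns) at most 3t − (t−1) of the 10 are across; that first reaches 10 at t = 5, so at least 9 crossings are needed.
The safety rule pushes this higher. Following every safe sequence of crossings, the most of the 10 that can be at the new quay as the barge arrives there on crossing 9 is 9 — never all 10.
So no plan with fewer than 11 crossings exists, and this one achieves 11:
1. 2 prisoners → the new quay.  (the old quay: 5G 3P; the new quay: 0G 2P)
2. 1 prisoner ← the old quay.  (the old quay: 5G 4P; the new quay: 0G 1P)
3. 3 prisoners → the new quay.  (the old quay: 5G 1P; the new quay: 0G 4P)
4. 1 prisoner ← the old quay.  (the old quay: 5G 2P; the new quay: 0G 3P)
5. 3 guards → the new quay.  (the old quay: 2G 2P; the new quay: 3G 3P)
6. 1 guard and 1 prisoner ← the old quay.  (the old quay: 3G 3P; the new quay: 2G 2P)
7. 3 guards → the new quay.  (the old quay: 0G 3P; the new quay: 5G 2P)
8. 1 prisoner ← the old quay.  (the old quay: 0G 4P; the new quay: 5G 1P)
9. 2 prisoners → the new quay.  (the old quay: 0G 2P; the new quay: 5G 3P)
10. 1 prisoner ← the old quay.  (the old quay: 0G 3P; the new quay: 5G 2P)
11. 3 prisoners → the new quay.  (the old quay: 0G 0P; the new quay: 5G 5P)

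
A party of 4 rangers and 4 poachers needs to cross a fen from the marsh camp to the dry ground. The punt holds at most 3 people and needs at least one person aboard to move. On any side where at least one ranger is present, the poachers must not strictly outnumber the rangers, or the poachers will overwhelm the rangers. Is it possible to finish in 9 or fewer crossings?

Yes

Yes — this plan uses 9 crossings (≤ 9):
1. 2 poachers → the dry ground.  (the marsh camp: 4R 2P; the dry ground: 0R 2P)
2. 1 poacher ← the marsh camp.  (the marsh camp: 4R 3P; the dry ground: 0R 1P)
3. 3 poachers → the dry ground.  (the marsh camp: 4R 0P; the dry ground: 0R 4P)
4. 1 poacher ← the marsh camp.  (the marsh camp: 4R 1P; the dry ground: 0R 3P)
5. 3 rangers → the dry ground.  (the marsh camp: 1R 1P; the dry ground: 3R 3P)
6. 1 ranger and 1 poacher ← the marsh camp.  (the marsh camp: 2R 2P; the dry ground: 2R 2P)
7. 2 rangers → the dry ground.  (the marsh camp: 0R 2P; the dry ground: 4R 2P)
8. 1 poacher ← the marsh camp.  (the marsh camp: 0R 3P; the dry ground: 4R 1P)
9. 3 poachers → the dry ground.  (the marsh camp: 0R 0P; the dry ground: 4R 4P)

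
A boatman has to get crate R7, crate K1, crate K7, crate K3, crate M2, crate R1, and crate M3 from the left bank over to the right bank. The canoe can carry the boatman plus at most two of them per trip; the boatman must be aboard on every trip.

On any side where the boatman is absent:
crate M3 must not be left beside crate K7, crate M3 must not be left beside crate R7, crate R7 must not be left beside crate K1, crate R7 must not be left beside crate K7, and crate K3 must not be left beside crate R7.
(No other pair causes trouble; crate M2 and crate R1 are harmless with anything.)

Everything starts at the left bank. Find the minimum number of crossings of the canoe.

Counting alone: the boatman can take at most 2 across per trip to the right bank, so moving all 7 needs at least 4 loaded trips out, with a return between consecutive ones — at least 7 crossings.
The safety rule pushes this higher. Following every safe sequence of crossings, the most of the 7 that can be at the right bank as the canoe arrives there on crossings 7, 9 is 5, 6 respectively — never all 7.
So no plan with fewer than 11 crossings exists, and this one achieves 11:
1. Boatman goes to the right bank with crate K7 and crate R7.
2. Boatman goes back to the left bank with crate R7.
3. Boatman goes to the right bank with crate K1 and crate R7.
4. Boatman goes back to the left bank with crate R7.
5. Boatman goes to the right bank with crate K3 and crate R7.
6. Boatman goes back to the left bank with crate R7.
7. Boatman goes to the right bank with crate M2 and crate R7.
8. Boatman goes back to the left bank with crate R7.
9. Boatman goes to the right bank with crate R1 and crate R7.
10. Boatman goes back to the left bank with crate R7.
11. Boatman goes to the right bank with crate M3 and crate R7.

11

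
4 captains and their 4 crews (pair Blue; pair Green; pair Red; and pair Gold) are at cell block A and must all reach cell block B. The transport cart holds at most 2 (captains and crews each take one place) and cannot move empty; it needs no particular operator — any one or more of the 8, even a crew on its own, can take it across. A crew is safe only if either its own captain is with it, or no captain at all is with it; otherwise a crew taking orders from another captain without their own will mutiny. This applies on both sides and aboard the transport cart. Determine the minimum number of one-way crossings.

Following every safe sequence of crossings from the start, the most of the 8 that can be at cell block B as the transport cart arrives there on crossings 1, 3, 5 is 2, 3, 4 respectively; the best ever achieved is 4 of 8.
From crossing 7 on, no configuration arises that was not already reachable earlier: only 44 distinct safe configurations (who is on which side, and where the transport cart is) can ever be reached, none of them has everyone across, and every continuation just revisits them. So no valid plan exists.

impossible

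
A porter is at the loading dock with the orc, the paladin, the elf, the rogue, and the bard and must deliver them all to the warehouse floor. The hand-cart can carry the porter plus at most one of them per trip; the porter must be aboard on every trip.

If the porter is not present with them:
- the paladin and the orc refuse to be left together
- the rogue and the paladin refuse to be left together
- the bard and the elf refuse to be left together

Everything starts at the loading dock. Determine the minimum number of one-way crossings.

impossible

Whatever the first load, the items left behind include a forbidden pair without the porter. No opening move is safe, so no plan exists.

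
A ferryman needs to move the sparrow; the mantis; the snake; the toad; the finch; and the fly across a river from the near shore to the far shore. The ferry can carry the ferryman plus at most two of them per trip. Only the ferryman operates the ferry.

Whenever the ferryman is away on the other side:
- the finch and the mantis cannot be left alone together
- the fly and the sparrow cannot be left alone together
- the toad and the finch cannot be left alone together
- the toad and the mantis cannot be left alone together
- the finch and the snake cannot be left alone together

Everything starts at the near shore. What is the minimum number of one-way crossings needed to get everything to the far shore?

Whatever the first load, the items left behind include a forbidden pair without the ferryman. No opening move is safe, so no plan exists.

impossible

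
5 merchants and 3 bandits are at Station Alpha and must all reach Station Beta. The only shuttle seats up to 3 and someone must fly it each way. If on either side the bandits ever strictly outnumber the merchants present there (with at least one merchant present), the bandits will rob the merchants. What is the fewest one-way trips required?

7

Counting alone: each trip to Station Beta takes at most 3 across and each return brings at least 1 back, so after t trips out (and t−1 returns) at most 3t − (t−1) of the 8 are across; that first reaches 8 at t = 4, so at least 7 crossings are needed.
The plan below uses exactly 7 crossings, so it is optimal:
1. 2 bandits → Station Beta.  (Station Alpha: 5M 1B; Station Beta: 0M 2B)
2. 1 bandit ← Station Alpha.  (Station Alpha: 5M 2B; Station Beta: 0M 1B)
3. 2 merchants and 1 bandit → Station Beta.  (Station Alpha: 3M 1B; Station Beta: 2M 2B)
4. 1 bandit ← Station Alpha.  (Station Alpha: 3M 2B; Station Beta: 2M 1B)
5. 1 merchant and 2 bandits → Station Beta.  (Station Alpha: 2M 0B; Station Beta: 3M 3B)
6. 1 bandit ← Station Alpha.  (Station Alpha: 2M 1B; Station Beta: 3M 2B)
7. 2 merchants and 1 bandit → Station Beta.  (Station Alpha: 0M 0B; Station Beta: 5M 3B)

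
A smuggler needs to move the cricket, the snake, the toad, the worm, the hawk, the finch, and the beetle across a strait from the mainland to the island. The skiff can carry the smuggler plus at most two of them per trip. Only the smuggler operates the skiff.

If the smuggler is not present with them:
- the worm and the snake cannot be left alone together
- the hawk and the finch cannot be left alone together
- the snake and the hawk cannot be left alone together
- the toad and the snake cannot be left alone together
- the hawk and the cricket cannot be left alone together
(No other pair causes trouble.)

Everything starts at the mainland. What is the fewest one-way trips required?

Counting alone: the smuggler can take at most 2 across per trip to the island, so moving all 7 needs at least 4 loaded trips out, with a return between consecutive ones — at least 7 crossings.
The safety rule pushes this higher. Following every safe sequence of crossings, the most of the 7 that can be at the island as the skiff arrives there on crossing 7 is 6 — never all 7.
So no plan with fewer than 9 crossings exists, and this one achieves 9:
1. Smuggler goes to the island with the hawk and the snake.
2. Smuggler goes back to the mainland with the snake.
3. Smuggler goes to the island with the cricket and the snake.
4. Smuggler goes back to the mainland with the hawk.
5. Smuggler goes to the island with the beetle and the finch.
6. Smuggler goes back to the mainland alone.
7. Smuggler goes to the island with the toad and the worm.
8. Smuggler goes back to the mainland with the snake.
9. Smuggler goes to the island with the hawk and the snake.

9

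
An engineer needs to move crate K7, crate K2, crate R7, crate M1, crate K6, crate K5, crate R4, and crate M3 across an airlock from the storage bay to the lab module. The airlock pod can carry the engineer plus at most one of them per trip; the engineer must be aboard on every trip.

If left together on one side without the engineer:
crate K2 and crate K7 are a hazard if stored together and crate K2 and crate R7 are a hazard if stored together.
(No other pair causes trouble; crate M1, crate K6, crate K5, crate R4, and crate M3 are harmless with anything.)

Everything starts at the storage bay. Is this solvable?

Yes

1. Engineer goes to the lab module with crate K2.  [the storage bay: crate K5, crate K6, crate K7, crate M1, crate M3, crate R4, crate R7 | the lab module: crate K2]
2. Engineer goes back to the storage bay alone.  [the storage bay: crate K5, crate K6, crate K7, crate M1, crate M3, crate R4, crate R7 | the lab module: crate K2]
3. Engineer goes to the lab module with crate K7.  [the storage bay: crate K5, crate K6, crate M1, crate M3, crate R4, crate R7 | the lab module: crate K2, crate K7]
4. Engineer goes back to the storage bay with crate K2.  [the storage bay: crate K2, crate K5, crate K6, crate M1, crate M3, crate R4, crate R7 | the lab module: crate K7]
5. Engineer goes to the lab module with crate R7.  [the storage bay: crate K2, crate K5, crate K6, crate M1, crate M3, crate R4 | the lab module: crate K7, crate R7]
6. Engineer goes back to the storage bay alone.  [the storage bay: crate K2, crate K5, crate K6, crate M1, crate M3, crate R4 | the lab module: crate K7, crate R7]
7. Engineer goes to the lab module with crate M1.  [the storage bay: crate K2, crate K5, crate K6, crate M3, crate R4 | the lab module: crate K7, crate M1, crate R7]
8. Engineer goes back to the storage bay alone.  [the storage bay: crate K2, crate K5, crate K6, crate M3, crate R4 | the lab module: crate K7, crate M1, crate R7]
9. Engineer goes to the lab module with crate K6.  [the storage bay: crate K2, crate K5, crate M3, crate R4 | the lab module: crate K6, crate K7, crate M1, crate R7]
10. Engineer goes back to the storage bay alone.  [the storage bay: crate K2, crate K5, crate M3, crate R4 | the lab module: crate K6, crate K7, crate M1, crate R7]
11. Engineer goes to the lab module with crate K5.  [the storage bay: crate K2, crate M3, crate R4 | the lab module: crate K5, crate K6, crate K7, crate M1, crate R7]
12. Engineer goes back to the storage bay alone.  [the storage bay: crate K2, crate M3, crate R4 | the lab module: crate K5, crate K6, crate K7, crate M1, crate R7]
13. Engineer goes to the lab module with crate R4.  [the storage bay: crate K2, crate M3 | the lab module: crate K5, crate K6, crate K7, crate M1, crate R4, crate R7]
14. Engineer goes back to the storage bay alone.  [the storage bay: crate K2, crate M3 | the lab module: crate K5, crate K6, crate K7, crate M1, crate R4, crate R7]
15. Engineer goes to the lab module with crate M3.  [the storage bay: crate K2 | the lab module: crate K5, crate K6, crate K7, crate M1, crate M3, crate R4, crate R7]
16. Engineer goes back to the storage bay alone.  [the storage bay: crate K2 | the lab module: crate K5, crate K6, crate K7, crate M1, crate M3, crate R4, crate R7]
17. Engineer goes to the lab module with crate K2.  [the storage bay: — | the lab module: crate K2, crate K5, crate K6, crate K7, crate M1, crate M3, crate R4, crate R7]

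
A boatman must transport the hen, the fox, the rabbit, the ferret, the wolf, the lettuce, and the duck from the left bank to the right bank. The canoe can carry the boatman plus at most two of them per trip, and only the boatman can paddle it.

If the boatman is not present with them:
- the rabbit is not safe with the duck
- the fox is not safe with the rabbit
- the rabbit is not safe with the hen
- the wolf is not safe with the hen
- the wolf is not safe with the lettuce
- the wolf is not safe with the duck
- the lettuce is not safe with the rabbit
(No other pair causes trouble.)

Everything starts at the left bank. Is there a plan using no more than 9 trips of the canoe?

Yes

Yes — this plan uses 9 crossings (≤ 9):
1. Boatman goes to the right bank with the rabbit and the wolf.
2. Boatman goes back to the left bank alone.
3. Boatman goes to the right bank with the ferret.
4. Boatman goes back to the left bank alone.
5. Boatman goes to the right bank with the fox and the hen.
6. Boatman goes back to the left bank with the rabbit and the wolf.
7. Boatman goes to the right bank with the duck and the lettuce.
8. Boatman goes back to the left bank alone.
9. Boatman goes to the right bank with the rabbit and the wolf.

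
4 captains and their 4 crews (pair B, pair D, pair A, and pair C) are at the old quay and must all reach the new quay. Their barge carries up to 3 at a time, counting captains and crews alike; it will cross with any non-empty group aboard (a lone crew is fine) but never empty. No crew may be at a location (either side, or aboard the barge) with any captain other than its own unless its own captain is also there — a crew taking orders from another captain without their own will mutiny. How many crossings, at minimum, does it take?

Counting alone: each trip to the new quay takes at most 3 across and each return brings at least 1 back, so after t trips out (and t−1 returns) at most 3t − (t−1) of the 8 are across; that first reaches 8 at t = 4, so at least 7 crossings are needed.
The safety rule pushes this higher. Following every safe sequence of crossings, the most of the 8 that can be at the new quay as the barge arrives there on crossing 7 is 7 — never all 8.
So no plan with fewer than 9 crossings exists, and this one achieves 9:
1. captain B and crew B cross → the new quay.
2. captain B crosses ← the old quay.
3. captain B, captain D, and crew D cross → the new quay.
4. captain B and crew B cross ← the old quay.
5. captain A, captain B, and captain C cross → the new quay.
6. crew D crosses ← the old quay.
7. crew B and crew D cross → the new quay.
8. crew B crosses ← the old quay.
9. crew A, crew B, and crew C cross → the new quay.

9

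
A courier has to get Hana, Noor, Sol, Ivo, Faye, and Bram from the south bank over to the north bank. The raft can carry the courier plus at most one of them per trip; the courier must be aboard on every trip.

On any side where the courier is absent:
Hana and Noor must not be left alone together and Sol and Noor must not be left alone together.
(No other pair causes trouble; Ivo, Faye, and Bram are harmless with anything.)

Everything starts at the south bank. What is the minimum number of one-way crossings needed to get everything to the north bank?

Counting alone: the courier can take at most 1 across per trip to the north bank, so moving all 6 needs at least 6 loaded trips out, with a return between consecutive ones — at least 11 crossings.
The safety rule pushes this higher. Following every safe sequence of crossings, the most of the 6 that can be at the north bank as the raft arrives there on crossing 11 is 5 — never all 6.
So no plan with fewer than 13 crossings exists, and this one achieves 13:
1. Courier goes to the north bank with Noor.  [the south bank: Bram, Faye, Hana, Ivo, Sol | the north bank: Noor]
2. Courier goes back to the south bank alone.  [the south bank: Bram, Faye, Hana, Ivo, Sol | the north bank: Noor]
3. Courier goes to the north bank with Hana.  [the south bank: Bram, Faye, Ivo, Sol | the north bank: Hana, Noor]
4. Courier goes back to the south bank with Noor.  [the south bank: Bram, Faye, Ivo, Noor, Sol | the north bank: Hana]
5. Courier goes to the north bank with Sol.  [the south bank: Bram, Faye, Ivo, Noor | the north bank: Hana, Sol]
6. Courier goes back to the south bank alone.  [the south bank: Bram, Faye, Ivo, Noor | the north bank: Hana, Sol]
7. Courier goes to the north bank with Ivo.  [the south bank: Bram, Faye, Noor | the north bank: Hana, Ivo, Sol]
8. Courier goes back to the south bank alone.  [the south bank: Bram, Faye, Noor | the north bank: Hana, Ivo, Sol]
9. Courier goes to the north bank with Faye.  [the south bank: Bram, Noor | the north bank: Faye, Hana, Ivo, Sol]
10. Courier goes back to the south bank alone.  [the south bank: Bram, Noor | the north bank: Faye, Hana, Ivo, Sol]
11. Courier goes to the north bank with Bram.  [the south bank: Noor | the north bank: Bram, Faye, Hana, Ivo, Sol]
12. Courier goes back to the south bank alone.  [the south bank: Noor | the north bank: Bram, Faye, Hana, Ivo, Sol]
13. Courier goes to the north bank with Noor.  [the south bank: — | the north bank: Bram, Faye, Hana, Ivo, Noor, Sol]

13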